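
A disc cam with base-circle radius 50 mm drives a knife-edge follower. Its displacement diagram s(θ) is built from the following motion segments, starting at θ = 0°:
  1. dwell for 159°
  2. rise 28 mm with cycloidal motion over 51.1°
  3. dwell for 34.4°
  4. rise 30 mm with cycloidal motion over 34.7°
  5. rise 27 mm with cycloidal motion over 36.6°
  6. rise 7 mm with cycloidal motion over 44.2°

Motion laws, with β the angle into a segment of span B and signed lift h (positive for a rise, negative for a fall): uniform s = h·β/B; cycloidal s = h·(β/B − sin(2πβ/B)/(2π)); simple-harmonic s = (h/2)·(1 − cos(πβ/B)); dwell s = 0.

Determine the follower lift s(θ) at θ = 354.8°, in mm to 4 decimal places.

seg 1 [0°–159°] dwell: s stays 0.0000
seg 2 [159°–210.1°] cycloidal, h=28: full span → s += 28 → s = 28.0000
seg 3 [210.1°–244.5°] dwell: s stays 28.0000
seg 4 [244.5°–279.2°] cycloidal, h=30: full span → s += 30 → s = 58.0000
seg 5 [279.2°–315.8°] cycloidal, h=27: full span → s += 27 → s = 85.0000
seg 6 [315.8°–360°] cycloidal, h=7: θ=354.8° here. β=39, B=44.2. 7·(0.8824 − sin(2π·0.8824)/(2π)) = 6.9270 → s = 91.9270

91.9270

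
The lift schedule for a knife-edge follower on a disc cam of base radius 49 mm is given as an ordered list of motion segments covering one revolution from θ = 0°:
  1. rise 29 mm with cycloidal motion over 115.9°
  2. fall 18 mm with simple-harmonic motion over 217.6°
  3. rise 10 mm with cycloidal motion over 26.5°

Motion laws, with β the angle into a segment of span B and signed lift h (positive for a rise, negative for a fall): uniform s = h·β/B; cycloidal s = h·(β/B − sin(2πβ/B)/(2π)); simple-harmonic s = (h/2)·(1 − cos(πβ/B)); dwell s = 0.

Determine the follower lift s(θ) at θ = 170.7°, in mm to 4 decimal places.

seg 1 [0°–115.9°] cycloidal, h=29: full span → s += 29 → s = 29.0000
seg 2 [115.9°–333.5°] simple-harmonic, h=-18: θ=170.7° here. β=54.8, B=217.6. -18/2·(1 − cos(π·0.2518)) = -2.6729 → s = 26.3271

26.3271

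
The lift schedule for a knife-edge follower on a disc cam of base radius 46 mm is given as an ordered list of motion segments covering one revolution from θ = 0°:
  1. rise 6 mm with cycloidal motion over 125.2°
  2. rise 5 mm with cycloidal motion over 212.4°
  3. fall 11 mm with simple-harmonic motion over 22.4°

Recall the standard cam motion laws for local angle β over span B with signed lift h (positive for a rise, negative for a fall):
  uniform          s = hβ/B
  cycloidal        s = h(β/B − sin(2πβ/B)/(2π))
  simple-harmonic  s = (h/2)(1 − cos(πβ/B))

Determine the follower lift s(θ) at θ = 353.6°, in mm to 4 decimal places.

seg 1 [0°–125.2°] cycloidal, h=6: full span → s += 6 → s = 6.0000
seg 2 [125.2°–337.6°] cycloidal, h=5: full span → s += 5 → s = 11.0000
seg 3 [337.6°–360°] simple-harmonic, h=-11: θ=353.6° here. β=16, B=22.4. -11/2·(1 − cos(π·0.7143)) = -8.9292 → s = 2.0708

2.0708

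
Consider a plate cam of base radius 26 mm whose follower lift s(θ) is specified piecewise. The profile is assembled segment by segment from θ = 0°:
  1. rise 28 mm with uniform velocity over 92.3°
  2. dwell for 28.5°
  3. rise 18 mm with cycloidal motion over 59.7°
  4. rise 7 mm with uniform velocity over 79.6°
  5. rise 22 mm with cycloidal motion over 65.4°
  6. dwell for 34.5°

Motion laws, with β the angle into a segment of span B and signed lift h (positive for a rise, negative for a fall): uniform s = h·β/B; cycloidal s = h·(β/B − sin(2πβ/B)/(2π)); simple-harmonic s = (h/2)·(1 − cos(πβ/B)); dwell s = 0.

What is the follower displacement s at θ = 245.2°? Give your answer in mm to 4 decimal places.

seg 1 [0°–92.3°] uniform, h=28: full span → s += 28 → s = 28.0000
seg 2 [92.3°–120.8°] dwell: s stays 28.0000
seg 3 [120.8°–180.5°] cycloidal, h=18: full span → s += 18 → s = 46.0000
seg 4 [180.5°–260.1°] uniform, h=7: θ=245.2° here. β=64.7, B=79.6. 7·64.7/79.6 = 5.6897 → s = 51.6897

51.6897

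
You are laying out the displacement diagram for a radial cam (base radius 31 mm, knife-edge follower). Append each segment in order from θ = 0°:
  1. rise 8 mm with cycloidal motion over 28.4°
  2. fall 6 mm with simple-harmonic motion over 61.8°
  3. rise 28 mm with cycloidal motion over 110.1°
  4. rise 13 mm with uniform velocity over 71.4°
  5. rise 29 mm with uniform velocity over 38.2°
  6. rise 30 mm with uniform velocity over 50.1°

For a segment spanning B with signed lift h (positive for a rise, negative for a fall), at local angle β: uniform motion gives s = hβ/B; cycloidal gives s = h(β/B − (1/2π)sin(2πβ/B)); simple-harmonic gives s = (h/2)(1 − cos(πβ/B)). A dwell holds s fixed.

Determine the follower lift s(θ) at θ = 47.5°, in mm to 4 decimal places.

seg 1 [0°–28.4°] cycloidal, h=8: full span → s += 8 → s = 8.0000
seg 2 [28.4°–90.2°] simple-harmonic, h=-6: θ=47.5° here. β=19.1, B=61.8. -6/2·(1 − cos(π·0.3091)) = -1.3064 → s = 6.6936

6.6936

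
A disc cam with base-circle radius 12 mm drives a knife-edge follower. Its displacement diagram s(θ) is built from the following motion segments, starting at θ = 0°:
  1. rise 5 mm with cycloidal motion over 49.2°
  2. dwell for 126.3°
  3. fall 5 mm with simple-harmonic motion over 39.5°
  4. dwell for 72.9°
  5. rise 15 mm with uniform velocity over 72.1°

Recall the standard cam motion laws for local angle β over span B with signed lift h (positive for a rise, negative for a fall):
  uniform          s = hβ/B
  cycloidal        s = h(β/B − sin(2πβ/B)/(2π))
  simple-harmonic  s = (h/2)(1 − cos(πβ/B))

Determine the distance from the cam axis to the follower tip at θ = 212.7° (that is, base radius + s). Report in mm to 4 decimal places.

seg 1 [0°–49.2°] cycloidal, h=5: full span → s += 5 → s = 5.0000
seg 2 [49.2°–175.5°] dwell: s stays 5.0000
seg 3 [175.5°–215°] simple-harmonic, h=-5: θ=212.7° here. β=37.2, B=39.5. -5/2·(1 − cos(π·0.9418)) = -4.9583 → s = 0.0417
radial distance = base radius + s = 12 + 0.0417 = 12.0417

12.0417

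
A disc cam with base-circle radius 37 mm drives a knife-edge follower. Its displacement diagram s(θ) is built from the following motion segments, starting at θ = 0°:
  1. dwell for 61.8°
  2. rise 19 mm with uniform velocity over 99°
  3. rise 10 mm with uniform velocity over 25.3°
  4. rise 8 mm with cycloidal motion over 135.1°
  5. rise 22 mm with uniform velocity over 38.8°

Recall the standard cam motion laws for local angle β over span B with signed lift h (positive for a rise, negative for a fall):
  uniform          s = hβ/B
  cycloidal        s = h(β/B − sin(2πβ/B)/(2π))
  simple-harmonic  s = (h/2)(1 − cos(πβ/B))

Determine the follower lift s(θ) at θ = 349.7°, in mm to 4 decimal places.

seg 1 [0°–61.8°] dwell: s stays 0.0000
seg 2 [61.8°–160.8°] uniform, h=19: full span → s += 19 → s = 19.0000
seg 3 [160.8°–186.1°] uniform, h=10: full span → s += 10 → s = 29.0000
seg 4 [186.1°–321.2°] cycloidal, h=8: full span → s += 8 → s = 37.0000
seg 5 [321.2°–360°] uniform, h=22: θ=349.7° here. β=28.5, B=38.8. 22·28.5/38.8 = 16.1598 → s = 53.1598

53.1598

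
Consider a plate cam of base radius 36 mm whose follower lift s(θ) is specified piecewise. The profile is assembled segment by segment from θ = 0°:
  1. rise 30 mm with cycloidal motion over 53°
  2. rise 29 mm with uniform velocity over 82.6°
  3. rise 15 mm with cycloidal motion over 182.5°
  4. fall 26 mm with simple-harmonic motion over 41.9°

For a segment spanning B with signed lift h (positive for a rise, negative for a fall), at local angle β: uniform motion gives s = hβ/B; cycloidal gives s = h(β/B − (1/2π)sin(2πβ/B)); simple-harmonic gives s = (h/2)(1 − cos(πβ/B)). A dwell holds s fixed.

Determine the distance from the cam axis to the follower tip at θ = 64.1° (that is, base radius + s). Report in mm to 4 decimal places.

seg 1 [0°–53°] cycloidal, h=30: full span → s += 30 → s = 30.0000
seg 2 [53°–135.6°] uniform, h=29: θ=64.1° here. β=11.1, B=82.6. 29·11.1/82.6 = 3.8971 → s = 33.8971
radial distance = base radius + s = 36 + 33.8971 = 69.8971

69.8971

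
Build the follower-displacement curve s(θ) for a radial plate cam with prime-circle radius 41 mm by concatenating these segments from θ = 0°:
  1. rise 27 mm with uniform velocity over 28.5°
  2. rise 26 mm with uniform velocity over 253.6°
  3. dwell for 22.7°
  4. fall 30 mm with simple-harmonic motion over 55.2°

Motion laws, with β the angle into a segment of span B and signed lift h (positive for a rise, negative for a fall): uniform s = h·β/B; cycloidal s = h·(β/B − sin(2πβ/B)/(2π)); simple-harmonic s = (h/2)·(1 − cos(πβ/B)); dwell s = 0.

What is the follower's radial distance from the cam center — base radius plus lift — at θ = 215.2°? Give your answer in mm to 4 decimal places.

seg 1 [0°–28.5°] uniform, h=27: full span → s += 27 → s = 27.0000
seg 2 [28.5°–282.1°] uniform, h=26: θ=215.2° here. β=186.7, B=253.6. 26·186.7/253.6 = 19.1412 → s = 46.1412
radial distance = base radius + s = 41 + 46.1412 = 87.1412

87.1412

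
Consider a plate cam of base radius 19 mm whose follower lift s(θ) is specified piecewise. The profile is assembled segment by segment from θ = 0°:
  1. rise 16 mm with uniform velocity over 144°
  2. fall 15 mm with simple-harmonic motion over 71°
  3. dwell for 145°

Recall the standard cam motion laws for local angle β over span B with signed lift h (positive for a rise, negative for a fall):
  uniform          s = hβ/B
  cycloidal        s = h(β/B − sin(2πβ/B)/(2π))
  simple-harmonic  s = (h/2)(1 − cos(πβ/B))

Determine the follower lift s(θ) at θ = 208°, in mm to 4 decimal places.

seg 1 [0°–144°] uniform, h=16: full span → s += 16 → s = 16.0000
seg 2 [144°–215°] simple-harmonic, h=-15: θ=208° here. β=64, B=71. -15/2·(1 − cos(π·0.9014)) = -14.6431 → s = 1.3569

1.3569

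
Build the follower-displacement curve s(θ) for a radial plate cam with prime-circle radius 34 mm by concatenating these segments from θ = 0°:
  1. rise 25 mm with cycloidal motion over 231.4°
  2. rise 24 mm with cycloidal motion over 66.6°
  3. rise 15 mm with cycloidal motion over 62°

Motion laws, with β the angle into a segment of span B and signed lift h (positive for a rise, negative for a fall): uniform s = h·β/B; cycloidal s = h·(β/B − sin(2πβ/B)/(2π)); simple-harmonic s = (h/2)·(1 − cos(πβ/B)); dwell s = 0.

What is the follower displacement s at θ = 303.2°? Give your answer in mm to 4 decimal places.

seg 1 [0°–231.4°] cycloidal, h=25: full span → s += 25 → s = 25.0000
seg 2 [231.4°–298°] cycloidal, h=24: full span → s += 24 → s = 49.0000
seg 3 [298°–360°] cycloidal, h=15: θ=303.2° here. β=5.2, B=62. 15·(0.0839 − sin(2π·0.0839)/(2π)) = 0.0574 → s = 49.0574

49.0574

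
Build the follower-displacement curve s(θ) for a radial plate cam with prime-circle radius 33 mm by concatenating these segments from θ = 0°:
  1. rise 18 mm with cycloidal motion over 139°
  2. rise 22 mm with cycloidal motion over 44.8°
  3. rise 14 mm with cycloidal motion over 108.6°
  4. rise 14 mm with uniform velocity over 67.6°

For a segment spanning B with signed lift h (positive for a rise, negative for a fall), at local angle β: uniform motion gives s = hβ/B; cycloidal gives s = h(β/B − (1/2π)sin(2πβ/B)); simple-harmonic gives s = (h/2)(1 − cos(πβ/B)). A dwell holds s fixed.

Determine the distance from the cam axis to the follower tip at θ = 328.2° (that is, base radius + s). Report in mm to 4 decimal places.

seg 1 [0°–139°] cycloidal, h=18: full span → s += 18 → s = 18.0000
seg 2 [139°–183.8°] cycloidal, h=22: full span → s += 22 → s = 40.0000
seg 3 [183.8°–292.4°] cycloidal, h=14: full span → s += 14 → s = 54.0000
seg 4 [292.4°–360°] uniform, h=14: θ=328.2° here. β=35.8, B=67.6. 14·35.8/67.6 = 7.4142 → s = 61.4142
radial distance = base radius + s = 33 + 61.4142 = 94.4142

94.4142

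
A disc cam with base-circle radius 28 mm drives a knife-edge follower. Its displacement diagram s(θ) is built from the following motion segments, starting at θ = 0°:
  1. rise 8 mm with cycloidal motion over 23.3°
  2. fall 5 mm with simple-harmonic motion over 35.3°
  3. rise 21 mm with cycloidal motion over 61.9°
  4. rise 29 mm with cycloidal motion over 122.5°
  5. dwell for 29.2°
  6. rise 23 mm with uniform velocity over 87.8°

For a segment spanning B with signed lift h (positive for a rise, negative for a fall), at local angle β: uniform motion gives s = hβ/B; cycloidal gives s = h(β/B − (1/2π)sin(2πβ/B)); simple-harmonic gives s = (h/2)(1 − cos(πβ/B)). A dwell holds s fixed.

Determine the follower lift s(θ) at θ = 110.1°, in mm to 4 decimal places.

seg 1 [0°–23.3°] cycloidal, h=8: full span → s += 8 → s = 8.0000
seg 2 [23.3°–58.6°] simple-harmonic, h=-5: full span → s += -5 → s = 3.0000
seg 3 [58.6°–120.5°] cycloidal, h=21: θ=110.1° here. β=51.5, B=61.9. 21·(0.8320 − sin(2π·0.8320)/(2π)) = 20.3802 → s = 23.3802

23.3802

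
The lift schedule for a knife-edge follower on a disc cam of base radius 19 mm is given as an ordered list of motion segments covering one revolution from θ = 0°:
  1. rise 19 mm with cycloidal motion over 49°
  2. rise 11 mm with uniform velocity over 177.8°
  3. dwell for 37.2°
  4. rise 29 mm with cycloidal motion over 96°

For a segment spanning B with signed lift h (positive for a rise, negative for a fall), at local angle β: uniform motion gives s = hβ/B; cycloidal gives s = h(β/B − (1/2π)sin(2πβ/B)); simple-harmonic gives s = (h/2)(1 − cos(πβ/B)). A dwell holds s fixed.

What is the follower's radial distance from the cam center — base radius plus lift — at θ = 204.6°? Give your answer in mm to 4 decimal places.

seg 1 [0°–49°] cycloidal, h=19: full span → s += 19 → s = 19.0000
seg 2 [49°–226.8°] uniform, h=11: θ=204.6° here. β=155.6, B=177.8. 11·155.6/177.8 = 9.6265 → s = 28.6265
radial distance = base radius + s = 19 + 28.6265 = 47.6265

47.6265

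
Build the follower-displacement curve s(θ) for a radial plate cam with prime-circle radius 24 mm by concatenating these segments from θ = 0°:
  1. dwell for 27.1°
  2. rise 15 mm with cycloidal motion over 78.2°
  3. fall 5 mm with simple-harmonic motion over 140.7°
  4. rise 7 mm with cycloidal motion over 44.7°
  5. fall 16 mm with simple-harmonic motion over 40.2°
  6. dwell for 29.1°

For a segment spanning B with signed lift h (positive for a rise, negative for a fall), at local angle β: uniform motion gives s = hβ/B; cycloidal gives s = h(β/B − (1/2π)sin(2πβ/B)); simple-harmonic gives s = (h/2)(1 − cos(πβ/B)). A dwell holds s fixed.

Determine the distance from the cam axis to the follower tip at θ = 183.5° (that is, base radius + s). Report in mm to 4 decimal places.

seg 1 [0°–27.1°] dwell: s stays 0.0000
seg 2 [27.1°–105.3°] cycloidal, h=15: full span → s += 15 → s = 15.0000
seg 3 [105.3°–246°] simple-harmonic, h=-5: θ=183.5° here. β=78.2, B=140.7. -5/2·(1 − cos(π·0.5558)) = -2.9360 → s = 12.0640
radial distance = base radius + s = 24 + 12.0640 = 36.0640

36.0640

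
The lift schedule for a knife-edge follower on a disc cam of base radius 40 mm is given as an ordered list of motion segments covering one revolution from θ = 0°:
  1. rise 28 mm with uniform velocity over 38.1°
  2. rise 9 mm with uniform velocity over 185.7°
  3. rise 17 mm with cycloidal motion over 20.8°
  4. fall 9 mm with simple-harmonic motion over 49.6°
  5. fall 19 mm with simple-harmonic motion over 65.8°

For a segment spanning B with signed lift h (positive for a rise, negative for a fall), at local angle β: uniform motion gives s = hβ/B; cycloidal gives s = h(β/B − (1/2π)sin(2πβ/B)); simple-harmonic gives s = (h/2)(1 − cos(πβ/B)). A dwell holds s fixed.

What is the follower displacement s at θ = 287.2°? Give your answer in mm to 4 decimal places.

seg 1 [0°–38.1°] uniform, h=28: full span → s += 28 → s = 28.0000
seg 2 [38.1°–223.8°] uniform, h=9: full span → s += 9 → s = 37.0000
seg 3 [223.8°–244.6°] cycloidal, h=17: full span → s += 17 → s = 54.0000
seg 4 [244.6°–294.2°] simple-harmonic, h=-9: θ=287.2° here. β=42.6, B=49.6. -9/2·(1 − cos(π·0.8589)) = -8.5649 → s = 45.4351

45.4351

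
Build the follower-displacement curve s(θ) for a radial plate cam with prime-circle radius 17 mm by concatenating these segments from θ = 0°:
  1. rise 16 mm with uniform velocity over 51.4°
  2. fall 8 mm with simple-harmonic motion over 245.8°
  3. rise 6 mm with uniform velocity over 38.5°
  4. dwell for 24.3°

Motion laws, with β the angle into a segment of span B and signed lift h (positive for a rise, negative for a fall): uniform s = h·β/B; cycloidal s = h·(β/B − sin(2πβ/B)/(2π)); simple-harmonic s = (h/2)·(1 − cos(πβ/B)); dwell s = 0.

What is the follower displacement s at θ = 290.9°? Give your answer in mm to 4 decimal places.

seg 1 [0°–51.4°] uniform, h=16: full span → s += 16 → s = 16.0000
seg 2 [51.4°–297.2°] simple-harmonic, h=-8: θ=290.9° here. β=239.5, B=245.8. -8/2·(1 − cos(π·0.9744)) = -7.9870 → s = 8.0130

8.0130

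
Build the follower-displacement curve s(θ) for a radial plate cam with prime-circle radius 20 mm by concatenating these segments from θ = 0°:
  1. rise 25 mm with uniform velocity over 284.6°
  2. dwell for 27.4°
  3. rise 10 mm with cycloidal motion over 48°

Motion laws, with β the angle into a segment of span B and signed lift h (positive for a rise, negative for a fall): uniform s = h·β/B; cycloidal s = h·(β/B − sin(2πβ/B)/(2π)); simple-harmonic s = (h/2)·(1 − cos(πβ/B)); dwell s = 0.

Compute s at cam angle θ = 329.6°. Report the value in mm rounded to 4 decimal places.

seg 1 [0°–284.6°] uniform, h=25: full span → s += 25 → s = 25.0000
seg 2 [284.6°–312°] dwell: s stays 25.0000
seg 3 [312°–360°] cycloidal, h=10: θ=329.6° here. β=17.6, B=48. 10·(0.3667 − sin(2π·0.3667)/(2π)) = 2.4839 → s = 27.4839

27.4839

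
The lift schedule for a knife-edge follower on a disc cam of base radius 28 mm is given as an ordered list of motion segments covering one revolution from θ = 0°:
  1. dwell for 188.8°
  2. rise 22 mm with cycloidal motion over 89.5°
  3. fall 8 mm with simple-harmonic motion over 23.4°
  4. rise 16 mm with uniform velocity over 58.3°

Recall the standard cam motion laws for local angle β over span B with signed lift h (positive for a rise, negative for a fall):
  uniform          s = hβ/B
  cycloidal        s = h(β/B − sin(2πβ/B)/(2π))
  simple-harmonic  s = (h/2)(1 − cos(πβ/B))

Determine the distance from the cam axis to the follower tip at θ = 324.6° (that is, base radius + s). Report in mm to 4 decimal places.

seg 1 [0°–188.8°] dwell: s stays 0.0000
seg 2 [188.8°–278.3°] cycloidal, h=22: full span → s += 22 → s = 22.0000
seg 3 [278.3°–301.7°] simple-harmonic, h=-8: full span → s += -8 → s = 14.0000
seg 4 [301.7°–360°] uniform, h=16: θ=324.6° here. β=22.9, B=58.3. 16·22.9/58.3 = 6.2847 → s = 20.2847
radial distance = base radius + s = 28 + 20.2847 = 48.2847

48.2847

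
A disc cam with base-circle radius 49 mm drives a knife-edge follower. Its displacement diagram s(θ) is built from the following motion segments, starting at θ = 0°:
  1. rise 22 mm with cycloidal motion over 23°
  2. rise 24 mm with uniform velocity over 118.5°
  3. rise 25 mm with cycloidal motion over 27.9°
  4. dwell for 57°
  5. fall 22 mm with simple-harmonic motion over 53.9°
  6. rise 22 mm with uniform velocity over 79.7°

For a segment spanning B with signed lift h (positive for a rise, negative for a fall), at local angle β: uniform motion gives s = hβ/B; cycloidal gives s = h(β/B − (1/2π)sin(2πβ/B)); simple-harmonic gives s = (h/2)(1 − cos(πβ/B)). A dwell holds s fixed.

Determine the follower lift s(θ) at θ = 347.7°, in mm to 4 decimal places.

seg 1 [0°–23°] cycloidal, h=22: full span → s += 22 → s = 22.0000
seg 2 [23°–141.5°] uniform, h=24: full span → s += 24 → s = 46.0000
seg 3 [141.5°–169.4°] cycloidal, h=25: full span → s += 25 → s = 71.0000
seg 4 [169.4°–226.4°] dwell: s stays 71.0000
seg 5 [226.4°–280.3°] simple-harmonic, h=-22: full span → s += -22 → s = 49.0000
seg 6 [280.3°–360°] uniform, h=22: θ=347.7° here. β=67.4, B=79.7. 22·67.4/79.7 = 18.6048 → s = 67.6048

67.6048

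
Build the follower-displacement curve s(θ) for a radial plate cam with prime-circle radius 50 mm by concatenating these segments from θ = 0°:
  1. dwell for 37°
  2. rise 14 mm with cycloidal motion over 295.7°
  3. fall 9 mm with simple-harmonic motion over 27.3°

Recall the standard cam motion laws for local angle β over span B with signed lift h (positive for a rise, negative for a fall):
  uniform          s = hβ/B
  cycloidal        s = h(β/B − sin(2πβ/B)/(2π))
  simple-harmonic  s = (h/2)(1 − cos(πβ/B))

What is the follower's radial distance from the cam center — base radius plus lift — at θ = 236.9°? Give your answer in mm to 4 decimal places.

seg 1 [0°–37°] dwell: s stays 0.0000
seg 2 [37°–332.7°] cycloidal, h=14: θ=236.9° here. β=199.9, B=295.7. 14·(0.6760 − sin(2π·0.6760)/(2π)) = 11.4561 → s = 11.4561
radial distance = base radius + s = 50 + 11.4561 = 61.4561

61.4561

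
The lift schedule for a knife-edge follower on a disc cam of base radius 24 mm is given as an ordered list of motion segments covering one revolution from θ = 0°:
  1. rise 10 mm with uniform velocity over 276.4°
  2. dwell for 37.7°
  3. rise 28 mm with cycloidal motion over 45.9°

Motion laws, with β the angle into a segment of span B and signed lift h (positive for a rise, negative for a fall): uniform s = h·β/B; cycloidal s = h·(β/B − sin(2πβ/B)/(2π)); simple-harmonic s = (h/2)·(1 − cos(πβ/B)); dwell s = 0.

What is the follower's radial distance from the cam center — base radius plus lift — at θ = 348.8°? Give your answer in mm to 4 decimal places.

seg 1 [0°–276.4°] uniform, h=10: full span → s += 10 → s = 10.0000
seg 2 [276.4°–314.1°] dwell: s stays 10.0000
seg 3 [314.1°–360°] cycloidal, h=28: θ=348.8° here. β=34.7, B=45.9. 28·(0.7560 − sin(2π·0.7560)/(2π)) = 25.6209 → s = 35.6209
radial distance = base radius + s = 24 + 35.6209 = 59.6209

59.6209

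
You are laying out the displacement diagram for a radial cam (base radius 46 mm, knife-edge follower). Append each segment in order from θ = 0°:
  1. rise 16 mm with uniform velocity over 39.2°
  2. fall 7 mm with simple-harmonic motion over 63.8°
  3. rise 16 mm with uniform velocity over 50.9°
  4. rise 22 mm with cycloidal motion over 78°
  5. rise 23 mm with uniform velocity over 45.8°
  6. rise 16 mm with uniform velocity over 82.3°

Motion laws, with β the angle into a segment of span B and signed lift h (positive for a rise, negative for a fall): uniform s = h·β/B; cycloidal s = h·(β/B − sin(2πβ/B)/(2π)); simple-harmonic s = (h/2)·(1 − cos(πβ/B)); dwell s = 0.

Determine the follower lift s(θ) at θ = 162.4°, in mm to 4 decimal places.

seg 1 [0°–39.2°] uniform, h=16: full span → s += 16 → s = 16.0000
seg 2 [39.2°–103°] simple-harmonic, h=-7: full span → s += -7 → s = 9.0000
seg 3 [103°–153.9°] uniform, h=16: full span → s += 16 → s = 25.0000
seg 4 [153.9°–231.9°] cycloidal, h=22: θ=162.4° here. β=8.5, B=78. 22·(0.1090 − sin(2π·0.1090)/(2π)) = 0.1830 → s = 25.1830

25.1830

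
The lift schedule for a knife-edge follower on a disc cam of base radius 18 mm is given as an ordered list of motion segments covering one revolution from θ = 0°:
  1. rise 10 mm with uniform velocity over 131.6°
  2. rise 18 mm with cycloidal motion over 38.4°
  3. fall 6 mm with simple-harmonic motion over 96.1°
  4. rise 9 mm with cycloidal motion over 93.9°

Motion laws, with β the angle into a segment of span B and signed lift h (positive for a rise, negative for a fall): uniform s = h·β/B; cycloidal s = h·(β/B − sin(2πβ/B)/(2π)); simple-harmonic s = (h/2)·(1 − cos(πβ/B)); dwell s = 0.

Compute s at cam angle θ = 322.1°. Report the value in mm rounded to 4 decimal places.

seg 1 [0°–131.6°] uniform, h=10: full span → s += 10 → s = 10.0000
seg 2 [131.6°–170°] cycloidal, h=18: full span → s += 18 → s = 28.0000
seg 3 [170°–266.1°] simple-harmonic, h=-6: full span → s += -6 → s = 22.0000
seg 4 [266.1°–360°] cycloidal, h=9: θ=322.1° here. β=56, B=93.9. 9·(0.5964 − sin(2π·0.5964)/(2π)) = 6.1828 → s = 28.1828

28.1828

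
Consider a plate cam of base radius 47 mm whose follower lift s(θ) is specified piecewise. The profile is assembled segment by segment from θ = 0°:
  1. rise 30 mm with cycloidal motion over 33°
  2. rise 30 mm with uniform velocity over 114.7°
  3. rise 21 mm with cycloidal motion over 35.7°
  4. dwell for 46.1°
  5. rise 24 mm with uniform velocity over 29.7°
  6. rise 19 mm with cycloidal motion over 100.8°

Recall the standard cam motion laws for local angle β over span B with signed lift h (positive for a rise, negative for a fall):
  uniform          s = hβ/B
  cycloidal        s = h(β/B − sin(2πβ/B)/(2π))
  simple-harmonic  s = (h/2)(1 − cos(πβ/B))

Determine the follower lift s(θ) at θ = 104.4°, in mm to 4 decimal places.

seg 1 [0°–33°] cycloidal, h=30: full span → s += 30 → s = 30.0000
seg 2 [33°–147.7°] uniform, h=30: θ=104.4° here. β=71.4, B=114.7. 30·71.4/114.7 = 18.6748 → s = 48.6748

48.6748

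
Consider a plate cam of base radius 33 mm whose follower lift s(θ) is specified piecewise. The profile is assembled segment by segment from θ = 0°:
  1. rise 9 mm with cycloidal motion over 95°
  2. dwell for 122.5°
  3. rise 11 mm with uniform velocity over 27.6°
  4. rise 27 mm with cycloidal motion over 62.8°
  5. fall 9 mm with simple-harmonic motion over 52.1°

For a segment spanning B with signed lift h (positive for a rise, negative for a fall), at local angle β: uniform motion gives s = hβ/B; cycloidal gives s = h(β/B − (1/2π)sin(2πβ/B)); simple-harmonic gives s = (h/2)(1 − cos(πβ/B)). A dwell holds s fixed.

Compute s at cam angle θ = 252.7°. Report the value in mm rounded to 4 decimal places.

seg 1 [0°–95°] cycloidal, h=9: full span → s += 9 → s = 9.0000
seg 2 [95°–217.5°] dwell: s stays 9.0000
seg 3 [217.5°–245.1°] uniform, h=11: full span → s += 11 → s = 20.0000
seg 4 [245.1°–307.9°] cycloidal, h=27: θ=252.7° here. β=7.6, B=62.8. 27·(0.1210 − sin(2π·0.1210)/(2π)) = 0.3059 → s = 20.3059

20.3059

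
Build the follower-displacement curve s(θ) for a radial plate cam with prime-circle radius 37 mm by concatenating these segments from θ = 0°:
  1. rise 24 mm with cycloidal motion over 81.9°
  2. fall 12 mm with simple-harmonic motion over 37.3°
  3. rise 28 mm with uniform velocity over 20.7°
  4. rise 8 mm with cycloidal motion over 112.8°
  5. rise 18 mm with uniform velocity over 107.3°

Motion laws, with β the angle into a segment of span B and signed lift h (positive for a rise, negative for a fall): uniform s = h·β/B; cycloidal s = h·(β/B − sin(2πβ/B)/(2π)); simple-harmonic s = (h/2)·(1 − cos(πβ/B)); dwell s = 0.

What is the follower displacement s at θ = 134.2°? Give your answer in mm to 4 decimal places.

seg 1 [0°–81.9°] cycloidal, h=24: full span → s += 24 → s = 24.0000
seg 2 [81.9°–119.2°] simple-harmonic, h=-12: full span → s += -12 → s = 12.0000
seg 3 [119.2°–139.9°] uniform, h=28: θ=134.2° here. β=15, B=20.7. 28·15/20.7 = 20.2899 → s = 32.2899

32.2899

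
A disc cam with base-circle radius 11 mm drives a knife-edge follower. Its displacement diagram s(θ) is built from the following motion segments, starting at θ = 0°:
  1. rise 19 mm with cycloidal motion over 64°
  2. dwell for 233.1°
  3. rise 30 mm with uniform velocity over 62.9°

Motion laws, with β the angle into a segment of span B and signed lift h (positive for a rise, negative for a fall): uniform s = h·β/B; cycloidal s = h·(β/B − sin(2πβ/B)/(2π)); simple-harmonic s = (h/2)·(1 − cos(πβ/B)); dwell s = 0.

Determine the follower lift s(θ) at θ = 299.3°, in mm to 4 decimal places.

seg 1 [0°–64°] cycloidal, h=19: full span → s += 19 → s = 19.0000
seg 2 [64°–297.1°] dwell: s stays 19.0000
seg 3 [297.1°–360°] uniform, h=30: θ=299.3° here. β=2.2, B=62.9. 30·2.2/62.9 = 1.0493 → s = 20.0493

20.0493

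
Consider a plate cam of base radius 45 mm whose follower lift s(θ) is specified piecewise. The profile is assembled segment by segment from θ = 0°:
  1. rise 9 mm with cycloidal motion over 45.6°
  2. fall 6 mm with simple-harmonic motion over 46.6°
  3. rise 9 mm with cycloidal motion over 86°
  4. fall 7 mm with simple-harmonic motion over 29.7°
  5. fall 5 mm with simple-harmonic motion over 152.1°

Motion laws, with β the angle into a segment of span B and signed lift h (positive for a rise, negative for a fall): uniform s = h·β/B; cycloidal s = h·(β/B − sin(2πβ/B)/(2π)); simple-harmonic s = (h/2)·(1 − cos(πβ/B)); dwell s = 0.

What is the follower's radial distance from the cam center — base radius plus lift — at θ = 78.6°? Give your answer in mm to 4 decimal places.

seg 1 [0°–45.6°] cycloidal, h=9: full span → s += 9 → s = 9.0000
seg 2 [45.6°–92.2°] simple-harmonic, h=-6: θ=78.6° here. β=33, B=46.6. -6/2·(1 − cos(π·0.7082)) = -4.8249 → s = 4.1751
radial distance = base radius + s = 45 + 4.1751 = 49.1751

49.1751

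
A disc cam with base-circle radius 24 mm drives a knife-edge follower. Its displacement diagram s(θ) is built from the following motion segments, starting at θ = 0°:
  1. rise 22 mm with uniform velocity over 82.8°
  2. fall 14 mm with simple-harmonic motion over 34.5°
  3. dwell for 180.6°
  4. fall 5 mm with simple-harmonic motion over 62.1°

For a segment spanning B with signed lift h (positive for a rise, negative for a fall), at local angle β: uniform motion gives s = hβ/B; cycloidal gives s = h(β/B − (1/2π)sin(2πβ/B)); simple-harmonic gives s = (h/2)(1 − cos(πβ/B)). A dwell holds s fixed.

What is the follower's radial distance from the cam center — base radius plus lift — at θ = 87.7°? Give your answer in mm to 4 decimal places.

seg 1 [0°–82.8°] uniform, h=22: full span → s += 22 → s = 22.0000
seg 2 [82.8°–117.3°] simple-harmonic, h=-14: θ=87.7° here. β=4.9, B=34.5. -14/2·(1 − cos(π·0.1420)) = -0.6853 → s = 21.3147
radial distance = base radius + s = 24 + 21.3147 = 45.3147

45.3147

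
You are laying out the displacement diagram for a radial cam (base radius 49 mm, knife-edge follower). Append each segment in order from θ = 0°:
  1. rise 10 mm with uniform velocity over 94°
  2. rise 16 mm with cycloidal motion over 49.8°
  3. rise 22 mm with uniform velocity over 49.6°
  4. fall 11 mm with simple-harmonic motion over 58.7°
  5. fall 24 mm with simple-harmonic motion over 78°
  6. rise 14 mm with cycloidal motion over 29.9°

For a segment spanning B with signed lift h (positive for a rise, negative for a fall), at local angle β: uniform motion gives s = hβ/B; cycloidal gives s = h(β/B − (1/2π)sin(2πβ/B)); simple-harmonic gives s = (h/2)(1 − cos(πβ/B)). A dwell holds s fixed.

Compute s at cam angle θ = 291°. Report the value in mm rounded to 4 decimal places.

seg 1 [0°–94°] uniform, h=10: full span → s += 10 → s = 10.0000
seg 2 [94°–143.8°] cycloidal, h=16: full span → s += 16 → s = 26.0000
seg 3 [143.8°–193.4°] uniform, h=22: full span → s += 22 → s = 48.0000
seg 4 [193.4°–252.1°] simple-harmonic, h=-11: full span → s += -11 → s = 37.0000
seg 5 [252.1°–330.1°] simple-harmonic, h=-24: θ=291° here. β=38.9, B=78. -24/2·(1 − cos(π·0.4987)) = -11.9517 → s = 25.0483

25.0483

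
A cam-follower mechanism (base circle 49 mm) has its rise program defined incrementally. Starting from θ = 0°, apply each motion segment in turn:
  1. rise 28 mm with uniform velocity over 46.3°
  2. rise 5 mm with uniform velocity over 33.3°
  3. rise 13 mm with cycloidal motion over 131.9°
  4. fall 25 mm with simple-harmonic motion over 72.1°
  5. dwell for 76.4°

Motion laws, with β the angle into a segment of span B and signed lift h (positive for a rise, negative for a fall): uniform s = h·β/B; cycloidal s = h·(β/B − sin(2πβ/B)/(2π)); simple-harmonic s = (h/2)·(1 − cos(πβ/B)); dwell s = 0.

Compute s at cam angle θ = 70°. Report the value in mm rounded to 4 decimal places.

seg 1 [0°–46.3°] uniform, h=28: full span → s += 28 → s = 28.0000
seg 2 [46.3°–79.6°] uniform, h=5: θ=70° here. β=23.7, B=33.3. 5·23.7/33.3 = 3.5586 → s = 31.5586

31.5586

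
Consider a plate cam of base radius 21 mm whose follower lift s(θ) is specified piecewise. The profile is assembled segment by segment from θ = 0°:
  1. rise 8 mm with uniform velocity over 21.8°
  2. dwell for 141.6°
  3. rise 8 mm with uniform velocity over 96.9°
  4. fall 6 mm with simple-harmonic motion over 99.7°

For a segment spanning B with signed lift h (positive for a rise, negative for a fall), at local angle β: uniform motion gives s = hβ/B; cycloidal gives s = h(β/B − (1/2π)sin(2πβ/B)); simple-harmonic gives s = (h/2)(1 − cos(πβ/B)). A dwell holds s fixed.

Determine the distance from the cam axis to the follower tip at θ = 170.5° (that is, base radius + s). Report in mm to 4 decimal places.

seg 1 [0°–21.8°] uniform, h=8: full span → s += 8 → s = 8.0000
seg 2 [21.8°–163.4°] dwell: s stays 8.0000
seg 3 [163.4°–260.3°] uniform, h=8: θ=170.5° here. β=7.1, B=96.9. 8·7.1/96.9 = 0.5862 → s = 8.5862
radial distance = base radius + s = 21 + 8.5862 = 29.5862

29.5862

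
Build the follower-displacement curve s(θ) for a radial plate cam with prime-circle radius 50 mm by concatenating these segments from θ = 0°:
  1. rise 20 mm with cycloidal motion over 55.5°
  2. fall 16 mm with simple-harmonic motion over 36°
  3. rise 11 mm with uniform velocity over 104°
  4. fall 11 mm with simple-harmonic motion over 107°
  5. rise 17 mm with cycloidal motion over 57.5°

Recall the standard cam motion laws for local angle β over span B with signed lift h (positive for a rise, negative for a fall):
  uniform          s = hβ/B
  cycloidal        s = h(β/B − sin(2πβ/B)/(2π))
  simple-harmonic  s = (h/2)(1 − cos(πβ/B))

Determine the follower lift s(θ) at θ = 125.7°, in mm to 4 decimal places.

seg 1 [0°–55.5°] cycloidal, h=20: full span → s += 20 → s = 20.0000
seg 2 [55.5°–91.5°] simple-harmonic, h=-16: full span → s += -16 → s = 4.0000
seg 3 [91.5°–195.5°] uniform, h=11: θ=125.7° here. β=34.2, B=104. 11·34.2/104 = 3.6173 → s = 7.6173

7.6173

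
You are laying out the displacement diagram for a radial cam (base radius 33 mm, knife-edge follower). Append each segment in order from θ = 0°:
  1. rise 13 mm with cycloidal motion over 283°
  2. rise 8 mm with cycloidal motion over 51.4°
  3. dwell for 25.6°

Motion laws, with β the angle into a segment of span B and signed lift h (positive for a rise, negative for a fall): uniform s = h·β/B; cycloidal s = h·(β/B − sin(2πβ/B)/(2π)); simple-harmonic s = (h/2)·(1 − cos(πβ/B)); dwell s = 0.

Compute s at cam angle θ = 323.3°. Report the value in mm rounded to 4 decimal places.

seg 1 [0°–283°] cycloidal, h=13: full span → s += 13 → s = 13.0000
seg 2 [283°–334.4°] cycloidal, h=8: θ=323.3° here. β=40.3, B=51.4. 8·(0.7840 − sin(2π·0.7840)/(2π)) = 7.5166 → s = 20.5166

20.5166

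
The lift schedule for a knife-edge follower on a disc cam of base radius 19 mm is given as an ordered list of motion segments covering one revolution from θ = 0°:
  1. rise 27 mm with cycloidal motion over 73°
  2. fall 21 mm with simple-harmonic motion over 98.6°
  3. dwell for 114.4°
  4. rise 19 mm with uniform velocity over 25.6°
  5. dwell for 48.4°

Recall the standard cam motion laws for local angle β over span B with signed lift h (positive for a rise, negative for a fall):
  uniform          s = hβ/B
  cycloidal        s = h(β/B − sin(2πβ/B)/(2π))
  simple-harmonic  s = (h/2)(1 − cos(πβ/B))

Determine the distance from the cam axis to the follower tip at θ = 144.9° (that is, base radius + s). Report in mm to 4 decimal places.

seg 1 [0°–73°] cycloidal, h=27: full span → s += 27 → s = 27.0000
seg 2 [73°–171.6°] simple-harmonic, h=-21: θ=144.9° here. β=71.9, B=98.6. -21/2·(1 − cos(π·0.7292)) = -17.4242 → s = 9.5758
radial distance = base radius + s = 19 + 9.5758 = 28.5758

28.5758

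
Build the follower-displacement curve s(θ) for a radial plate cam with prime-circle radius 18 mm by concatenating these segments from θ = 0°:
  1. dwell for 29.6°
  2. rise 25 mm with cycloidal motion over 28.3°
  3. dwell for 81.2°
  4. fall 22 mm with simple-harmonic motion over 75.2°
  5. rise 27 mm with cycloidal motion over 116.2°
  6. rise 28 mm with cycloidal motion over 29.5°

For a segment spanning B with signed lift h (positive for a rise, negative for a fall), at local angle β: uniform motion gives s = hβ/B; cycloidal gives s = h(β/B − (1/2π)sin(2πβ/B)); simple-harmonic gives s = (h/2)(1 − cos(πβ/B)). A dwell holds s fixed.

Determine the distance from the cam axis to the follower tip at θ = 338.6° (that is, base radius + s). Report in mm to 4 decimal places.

seg 1 [0°–29.6°] dwell: s stays 0.0000
seg 2 [29.6°–57.9°] cycloidal, h=25: full span → s += 25 → s = 25.0000
seg 3 [57.9°–139.1°] dwell: s stays 25.0000
seg 4 [139.1°–214.3°] simple-harmonic, h=-22: full span → s += -22 → s = 3.0000
seg 5 [214.3°–330.5°] cycloidal, h=27: full span → s += 27 → s = 30.0000
seg 6 [330.5°–360°] cycloidal, h=28: θ=338.6° here. β=8.1, B=29.5. 28·(0.2746 − sin(2π·0.2746)/(2π)) = 3.2848 → s = 33.2848
radial distance = base radius + s = 18 + 33.2848 = 51.2848

51.2848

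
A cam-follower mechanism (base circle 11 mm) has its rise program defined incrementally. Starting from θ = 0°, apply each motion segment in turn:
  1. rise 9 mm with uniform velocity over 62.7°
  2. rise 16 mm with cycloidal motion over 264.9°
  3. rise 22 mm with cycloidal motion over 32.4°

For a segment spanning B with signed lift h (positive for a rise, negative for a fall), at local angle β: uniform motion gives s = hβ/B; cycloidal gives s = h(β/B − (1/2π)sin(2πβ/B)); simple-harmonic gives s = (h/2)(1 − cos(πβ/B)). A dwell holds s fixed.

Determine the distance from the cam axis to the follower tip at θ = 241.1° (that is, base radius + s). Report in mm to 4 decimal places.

seg 1 [0°–62.7°] uniform, h=9: full span → s += 9 → s = 9.0000
seg 2 [62.7°–327.6°] cycloidal, h=16: θ=241.1° here. β=178.4, B=264.9. 16·(0.6735 − sin(2π·0.6735)/(2π)) = 13.0330 → s = 22.0330
radial distance = base radius + s = 11 + 22.0330 = 33.0330

33.0330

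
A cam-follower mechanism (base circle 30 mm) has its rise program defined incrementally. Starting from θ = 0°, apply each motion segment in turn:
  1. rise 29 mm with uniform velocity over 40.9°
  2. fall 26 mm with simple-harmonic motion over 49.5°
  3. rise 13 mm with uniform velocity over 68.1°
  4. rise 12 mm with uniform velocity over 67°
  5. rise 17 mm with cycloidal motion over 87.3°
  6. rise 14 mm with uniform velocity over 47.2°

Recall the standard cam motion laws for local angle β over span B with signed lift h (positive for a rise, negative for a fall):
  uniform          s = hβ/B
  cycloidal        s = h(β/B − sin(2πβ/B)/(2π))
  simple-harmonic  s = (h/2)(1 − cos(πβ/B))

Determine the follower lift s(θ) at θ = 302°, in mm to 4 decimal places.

seg 1 [0°–40.9°] uniform, h=29: full span → s += 29 → s = 29.0000
seg 2 [40.9°–90.4°] simple-harmonic, h=-26: full span → s += -26 → s = 3.0000
seg 3 [90.4°–158.5°] uniform, h=13: full span → s += 13 → s = 16.0000
seg 4 [158.5°–225.5°] uniform, h=12: full span → s += 12 → s = 28.0000
seg 5 [225.5°–312.8°] cycloidal, h=17: θ=302° here. β=76.5, B=87.3. 17·(0.8763 − sin(2π·0.8763)/(2π)) = 16.7945 → s = 44.7945

44.7945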